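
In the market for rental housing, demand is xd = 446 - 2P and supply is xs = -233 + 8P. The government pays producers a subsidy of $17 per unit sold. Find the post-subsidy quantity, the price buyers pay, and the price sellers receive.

Pre-subsidy: 446 - 2P = -233 + 8P gives P* = 67.9, x* = 310.2.
With the subsidy, sellers receive Ps = Pb + 17 for each unit, where Pb is the price buyers pay.
Supply in terms of Pb becomes xs = -233 + 8(Pb + 17) = -97 + 8Pb. Setting this equal to demand: 446 - 2Pb = -97 + 8Pb, so Pb = 54.3.
Sellers receive Ps = 54.3 + 17 = 71.3; x' = 446 − 2·54.3 = 337.4.

x' = 337.4; buyers pay $54.3; sellers receive $71.3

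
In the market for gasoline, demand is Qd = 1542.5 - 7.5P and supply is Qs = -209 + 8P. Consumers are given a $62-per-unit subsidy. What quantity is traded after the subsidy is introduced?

Q' = 935

Pre-subsidy: 1542.5 - 7.5P = -209 + 8P gives P* = 113, Q* = 695.
With the rebate, buyers effectively pay Pb = Ps − 62, where Ps is the price sellers receive.
Demand in terms of Ps becomes Qd = 1542.5 − 7.5(Ps − 62) = 2007.5 - 7.5Ps. Setting this equal to supply: 2007.5 - 7.5Ps = -209 + 8Ps, so Ps = 143.
Buyers pay Pb = 143 − 62 = 81; Q' = -209 + 8·143 = 935.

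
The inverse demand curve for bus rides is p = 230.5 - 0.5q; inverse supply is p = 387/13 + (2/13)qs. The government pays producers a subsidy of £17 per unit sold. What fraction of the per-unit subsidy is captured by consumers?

Pre-subsidy: 230.5 - 0.5q = 387/13 + (2/13)q gives q* = 307 and p* = 77.
With the subsidy, sellers receive ps = pb + 17 for each unit, where pb is the price buyers pay.
On the curves, pb = 230.5 - 0.5q and ps = 387/13 + (2/13)q; the wedge ps − pb = 17 gives 387/13 + (2/13)q − (230.5 - 0.5q) = 17, so q' = 333.
Then pb = 230.5 − 0.5·333 = 64 and ps = 387/13 + (2/13)·333 = 81.
Buyers' price falls by p* − pb = 77 − 64 = 13; sellers' price rises by ps − p* = 81 − 77 = 4.
So consumers capture 13/17 = 13/17 of each unit of subsidy.

Consumer share = 13/17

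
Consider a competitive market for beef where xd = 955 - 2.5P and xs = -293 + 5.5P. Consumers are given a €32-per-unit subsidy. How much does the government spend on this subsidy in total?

Pre-subsidy: 955 - 2.5P = -293 + 5.5P gives P* = 156, x* = 565.
With the rebate, buyers effectively pay Pb = Ps − 32, where Ps is the price sellers receive.
Demand in terms of Ps becomes xd = 955 − 2.5(Ps − 32) = 1035 - 2.5Ps. Setting this equal to supply: 1035 - 2.5Ps = -293 + 5.5Ps, so Ps = 166.
Buyers pay Pb = 166 − 32 = 134; x' = -293 + 5.5·166 = 620.
Government outlay = subsidy × quantity = 32 × 620 = 19840.

Government cost = €19840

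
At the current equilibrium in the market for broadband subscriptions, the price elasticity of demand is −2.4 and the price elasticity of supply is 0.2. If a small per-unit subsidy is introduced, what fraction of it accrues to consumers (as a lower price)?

For a small subsidy around the equilibrium, the benefit split depends on the relative slopes, which at a point are proportional to the elasticities.
Buyer share = εs/(εs + |εd|) = 0.2/(0.2 + 2.4) = 1/13; seller share = |εd|/(εs + |εd|) = 12/13.

Consumer share = 1/13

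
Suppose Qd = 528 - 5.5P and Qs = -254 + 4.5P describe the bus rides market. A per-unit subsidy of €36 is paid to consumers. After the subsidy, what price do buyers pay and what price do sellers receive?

Pre-subsidy: 528 - 5.5P = -254 + 4.5P gives P* = 78.2, Q* = 97.9.
With the rebate, buyers effectively pay Pb = Ps − 36, where Ps is the price sellers receive.
Demand in terms of Ps becomes Qd = 528 − 5.5(Ps − 36) = 726 - 5.5Ps. Setting this equal to supply: 726 - 5.5Ps = -254 + 4.5Ps, so Ps = 98.
Buyers pay Pb = 98 − 36 = 62; Q' = -254 + 4.5·98 = 187.

Buyers pay €62; sellers receive €98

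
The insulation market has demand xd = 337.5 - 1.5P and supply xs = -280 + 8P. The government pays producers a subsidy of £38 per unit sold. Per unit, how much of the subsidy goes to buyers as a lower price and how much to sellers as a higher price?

Buyers gain £32 per unit; sellers gain £6 per unit

Pre-subsidy: 337.5 - 1.5P = -280 + 8P gives P* = 65, x* = 240.
With the subsidy, sellers receive Ps = Pb + 38 for each unit, where Pb is the price buyers pay.
Supply in terms of Pb becomes xs = -280 + 8(Pb + 38) = 24 + 8Pb. Setting this equal to demand: 337.5 - 1.5Pb = 24 + 8Pb, so Pb = 33.
Sellers receive Ps = 33 + 38 = 71; x' = 337.5 − 1.5·33 = 288.
Buyers' price falls by P* − Pb = 65 − 33 = 32; sellers' price rises by Ps − P* = 71 − 65 = 6.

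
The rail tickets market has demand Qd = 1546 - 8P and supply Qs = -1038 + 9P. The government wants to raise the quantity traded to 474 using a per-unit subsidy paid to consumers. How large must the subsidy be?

At Q = 474, invert demand for the buyer price: Pb = (1546 − 474)/8 = 134; invert supply for the seller price: Ps = (474 − (-1038))/9 = 168.
The subsidy must fill the gap: s = Ps − Pb = 168 − 134 = 34.

Required subsidy s = 34 per unit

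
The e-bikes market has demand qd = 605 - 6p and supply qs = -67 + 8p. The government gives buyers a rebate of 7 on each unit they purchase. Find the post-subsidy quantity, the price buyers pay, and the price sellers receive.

q' = 341; buyers pay 44; sellers receive 51

Pre-subsidy: 605 - 6p = -67 + 8p gives p* = 48, q* = 317.
With the rebate, buyers effectively pay pb = ps − 7, where ps is the price sellers receive.
Demand in terms of ps becomes qd = 605 − 6(ps − 7) = 647 - 6ps. Setting this equal to supply: 647 - 6ps = -67 + 8ps, so ps = 51.
Buyers pay pb = 51 − 7 = 44; q' = -67 + 8·51 = 341.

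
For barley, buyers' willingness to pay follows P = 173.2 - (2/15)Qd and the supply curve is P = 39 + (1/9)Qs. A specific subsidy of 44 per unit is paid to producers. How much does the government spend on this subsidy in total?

Government cost = 32076

Pre-subsidy: 173.2 - (2/15)Q = 39 + (1/9)Q gives Q* = 549 and P* = 100.
With the subsidy, sellers receive Ps = Pb + 44 for each unit, where Pb is the price buyers pay.
On the curves, Pb = 173.2 - (2/15)Q and Ps = 39 + (1/9)Q; the wedge Ps − Pb = 44 gives 39 + (1/9)Q − (173.2 - (2/15)Q) = 44, so Q' = 729.
Then Pb = 173.2 − (2/15)·729 = 76 and Ps = 39 + (1/9)·729 = 120.
Government outlay = subsidy × quantity = 44 × 729 = 32076.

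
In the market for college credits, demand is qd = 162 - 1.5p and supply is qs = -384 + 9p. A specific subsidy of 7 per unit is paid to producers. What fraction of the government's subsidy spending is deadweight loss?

DWL / government spending = 3/62

Pre-subsidy: 162 - 1.5p = -384 + 9p gives p* = 52, q* = 84.
With the subsidy, sellers receive ps = pb + 7 for each unit, where pb is the price buyers pay.
Supply in terms of pb becomes qs = -384 + 9(pb + 7) = -321 + 9pb. Setting this equal to demand: 162 - 1.5pb = -321 + 9pb, so pb = 46.
Sellers receive ps = 46 + 7 = 53; q' = 162 − 1.5·46 = 93.
ΔCS = ½(84 + 93)(52 − 46) = 531; ΔPS = ½(84 + 93)(53 − 52) = 88.5.
Government spending = 7 × 93 = 651.
DWL = ½ × 7 × (93 − 84) = 31.5; fraction = 31.5 / 651 = 3/62.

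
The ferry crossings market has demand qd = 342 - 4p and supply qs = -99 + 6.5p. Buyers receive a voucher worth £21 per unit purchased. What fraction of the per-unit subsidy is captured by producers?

Producer share = 8/21

Pre-subsidy: 342 - 4p = -99 + 6.5p gives p* = 42, q* = 174.
With the rebate, buyers effectively pay pb = ps − 21, where ps is the price sellers receive.
Demand in terms of ps becomes qd = 342 − 4(ps − 21) = 426 - 4ps. Setting this equal to supply: 426 - 4ps = -99 + 6.5ps, so ps = 50.
Buyers pay pb = 50 − 21 = 29; q' = -99 + 6.5·50 = 226.
Buyers' price falls by p* − pb = 42 − 29 = 13; sellers' price rises by ps − p* = 50 − 42 = 8.
So producers capture 8/21 = 8/21 of each unit of subsidy.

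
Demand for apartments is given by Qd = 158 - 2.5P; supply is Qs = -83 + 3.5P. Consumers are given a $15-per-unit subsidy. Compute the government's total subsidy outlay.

Pre-subsidy: 158 - 2.5P = -83 + 3.5P gives P* = 241/6, Q* = 691/12.
With the rebate, buyers effectively pay Pb = Ps − 15, where Ps is the price sellers receive.
Demand in terms of Ps becomes Qd = 158 − 2.5(Ps − 15) = 195.5 - 2.5Ps. Setting this equal to supply: 195.5 - 2.5Ps = -83 + 3.5Ps, so Ps = 557/12.
Buyers pay Pb = 557/12 − 15 = 377/12; Q' = -83 + 3.5·(557/12) = 1907/24.
Government outlay = subsidy × quantity = 15 × 1907/24 = 1191.875.

Government cost = $1191.875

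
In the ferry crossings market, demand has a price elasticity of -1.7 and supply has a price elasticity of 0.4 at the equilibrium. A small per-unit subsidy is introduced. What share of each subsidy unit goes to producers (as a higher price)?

For a small subsidy around the equilibrium, the benefit split depends on the relative slopes, which at a point are proportional to the elasticities.
Buyer share = εs/(εs + |εd|) = 0.4/(0.4 + 1.7) = 4/21; seller share = |εd|/(εs + |εd|) = 17/21.
So producers capture 17/21 of the subsidy.

Producer share = 17/21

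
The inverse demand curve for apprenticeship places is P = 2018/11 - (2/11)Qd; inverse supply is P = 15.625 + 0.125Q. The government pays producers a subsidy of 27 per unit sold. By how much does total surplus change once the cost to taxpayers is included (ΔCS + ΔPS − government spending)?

Pre-subsidy: 2018/11 - (2/11)Q = 15.625 + 0.125Q gives Q* = 547 and P* = 84.
With the subsidy, sellers receive Ps = Pb + 27 for each unit, where Pb is the price buyers pay.
On the curves, Pb = 2018/11 - (2/11)Q and Ps = 15.625 + 0.125Q; the wedge Ps − Pb = 27 gives 15.625 + 0.125Q − (2018/11 - (2/11)Q) = 27, so Q' = 635.
Then Pb = 2018/11 − (2/11)·635 = 68 and Ps = 15.625 + 0.125·635 = 95.
ΔCS = ½(547 + 635)(84 − 68) = 9456; ΔPS = ½(547 + 635)(95 − 84) = 6501.
Government spending = 27 × 635 = 17145.
Net change = 9456 + 6501 − 17145 = -1188. The loss equals the DWL triangle ½·27·88.

Net change in total surplus = -1188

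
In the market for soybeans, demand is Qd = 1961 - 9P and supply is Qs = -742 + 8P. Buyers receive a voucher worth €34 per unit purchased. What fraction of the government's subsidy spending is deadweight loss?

Pre-subsidy: 1961 - 9P = -742 + 8P gives P* = 159, Q* = 530.
With the rebate, buyers effectively pay Pb = Ps − 34, where Ps is the price sellers receive.
Demand in terms of Ps becomes Qd = 1961 − 9(Ps − 34) = 2267 - 9Ps. Setting this equal to supply: 2267 - 9Ps = -742 + 8Ps, so Ps = 177.
Buyers pay Pb = 177 − 34 = 143; Q' = -742 + 8·177 = 674.
ΔCS = ½(530 + 674)(159 − 143) = 9632; ΔPS = ½(530 + 674)(177 − 159) = 10836.
Government spending = 34 × 674 = 22916.
DWL = ½ × 34 × (674 − 530) = 2448; fraction = 2448 / 22916 = 36/337.

DWL / government spending = 36/337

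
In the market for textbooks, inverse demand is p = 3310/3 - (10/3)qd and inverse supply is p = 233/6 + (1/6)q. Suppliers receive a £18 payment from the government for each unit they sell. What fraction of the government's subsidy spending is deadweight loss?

Pre-subsidy: 3310/3 - (10/3)q = 233/6 + (1/6)q gives q* = 2129/7 and p* = 1880/21.
With the subsidy, sellers receive ps = pb + 18 for each unit, where pb is the price buyers pay.
On the curves, pb = 3310/3 - (10/3)q and ps = 233/6 + (1/6)q; the wedge ps − pb = 18 gives 233/6 + (1/6)q − (3310/3 - (10/3)q) = 18, so q' = 2165/7.
Then pb = 3310/3 − (10/3)·(2165/7) = 1520/21 and ps = 233/6 + (1/6)·(2165/7) = 1898/21.
ΔCS = ½(2129/7 + 2165/7)(1880/21 − 1520/21) = 257640/49; ΔPS = ½(2129/7 + 2165/7)(1898/21 − 1880/21) = 12882/49.
Government spending = 18 × 2165/7 = 38970/7.
DWL = ½ × 18 × (2165/7 − 2129/7) = 324/7; fraction = (324/7) / (38970/7) = 18/2165.

DWL / government spending = 18/2165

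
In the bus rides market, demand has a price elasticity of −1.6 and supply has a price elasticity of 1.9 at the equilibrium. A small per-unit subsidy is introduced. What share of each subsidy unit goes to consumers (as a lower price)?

For a small subsidy around the equilibrium, the benefit split depends on the relative slopes, which at a point are proportional to the elasticities.
Buyer share = εs/(εs + |εd|) = 1.9/(1.9 + 1.6) = 19/35; seller share = |εd|/(εs + |εd|) = 16/35.

Consumer share = 19/35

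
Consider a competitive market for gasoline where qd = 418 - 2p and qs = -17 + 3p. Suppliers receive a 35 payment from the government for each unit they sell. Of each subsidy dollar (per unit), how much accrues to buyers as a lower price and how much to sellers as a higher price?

Buyers gain 21 per unit; sellers gain 14 per unit

Pre-subsidy: 418 - 2p = -17 + 3p gives p* = 87, q* = 244.
With the subsidy, sellers receive ps = pb + 35 for each unit, where pb is the price buyers pay.
Supply in terms of pb becomes qs = -17 + 3(pb + 35) = 88 + 3pb. Setting this equal to demand: 418 - 2pb = 88 + 3pb, so pb = 66.
Sellers receive ps = 66 + 35 = 101; q' = 418 − 2·66 = 286.
Buyers' price falls by p* − pb = 87 − 66 = 21; sellers' price rises by ps − p* = 101 − 87 = 14.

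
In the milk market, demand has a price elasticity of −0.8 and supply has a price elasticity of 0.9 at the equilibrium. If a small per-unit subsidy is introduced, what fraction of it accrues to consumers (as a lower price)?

For a small subsidy around the equilibrium, the benefit split depends on the relative slopes, which at a point are proportional to the elasticities.
Buyer share = εs/(εs + |εd|) = 0.9/(0.9 + 0.8) = 9/17; seller share = |εd|/(εs + |εd|) = 8/17.

Consumer share = 9/17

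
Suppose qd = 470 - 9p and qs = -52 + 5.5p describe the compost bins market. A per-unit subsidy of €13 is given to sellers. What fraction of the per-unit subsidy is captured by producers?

Producer share = 18/29

Pre-subsidy: 470 - 9p = -52 + 5.5p gives p* = 36, q* = 146.
With the subsidy, sellers receive ps = pb + 13 for each unit, where pb is the price buyers pay.
Supply in terms of pb becomes qs = -52 + 5.5(pb + 13) = 19.5 + 5.5pb. Setting this equal to demand: 470 - 9pb = 19.5 + 5.5pb, so pb = 901/29.
Sellers receive ps = 901/29 + 13 = 1278/29; q' = 470 − 9·(901/29) = 5521/29.
Buyers' price falls by p* − pb = 36 − 901/29 = 143/29; sellers' price rises by ps − p* = 1278/29 − 36 = 234/29.
So producers capture (234/29)/13 = 18/29 of each unit of subsidy.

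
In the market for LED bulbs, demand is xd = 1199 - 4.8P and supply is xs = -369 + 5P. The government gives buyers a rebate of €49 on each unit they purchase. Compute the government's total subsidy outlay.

Government cost = €26999

Pre-subsidy: 1199 - 4.8P = -369 + 5P gives P* = 160, x* = 431.
With the rebate, buyers effectively pay Pb = Ps − 49, where Ps is the price sellers receive.
Demand in terms of Ps becomes xd = 1199 − 4.8(Ps − 49) = 1434.2 - 4.8Ps. Setting this equal to supply: 1434.2 - 4.8Ps = -369 + 5Ps, so Ps = 184.
Buyers pay Pb = 184 − 49 = 135; x' = -369 + 5·184 = 551.
Government outlay = subsidy × quantity = 49 × 551 = 26999.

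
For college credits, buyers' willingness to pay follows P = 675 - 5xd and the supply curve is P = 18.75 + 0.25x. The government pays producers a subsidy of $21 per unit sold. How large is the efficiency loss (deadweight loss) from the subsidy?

Deadweight loss = $42

Pre-subsidy: 675 - 5x = 18.75 + 0.25x gives x* = 125 and P* = 50.
With the subsidy, sellers receive Ps = Pb + 21 for each unit, where Pb is the price buyers pay.
On the curves, Pb = 675 - 5x and Ps = 18.75 + 0.25x; the wedge Ps − Pb = 21 gives 18.75 + 0.25x − (675 - 5x) = 21, so x' = 129.
Then Pb = 675 − 5·129 = 30 and Ps = 18.75 + 0.25·129 = 51.
The subsidy expands output by 129 − 125 = 4 past the efficient level; on those units the gap between marginal cost and willingness to pay runs from 0 up to 21.
DWL = ½ × 21 × 4 = 42.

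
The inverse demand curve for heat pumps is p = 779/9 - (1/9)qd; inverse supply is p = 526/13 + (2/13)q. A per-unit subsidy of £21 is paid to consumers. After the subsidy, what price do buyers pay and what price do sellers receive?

Pre-subsidy: 779/9 - (1/9)q = 526/13 + (2/13)q gives q* = 5393/31 and p* = 2084/31.
With the rebate, buyers effectively pay pb = ps − 21, where ps is the price sellers receive.
On the curves, pb = 779/9 - (1/9)q and ps = 526/13 + (2/13)q; the wedge ps − pb = 21 gives 526/13 + (2/13)q − (779/9 - (1/9)q) = 21, so q' = 7850/31.
Then pb = 779/9 − (1/9)·(7850/31) = 1811/31 and ps = 526/13 + (2/13)·(7850/31) = 2462/31.

Buyers pay 1811/31; sellers receive 2462/31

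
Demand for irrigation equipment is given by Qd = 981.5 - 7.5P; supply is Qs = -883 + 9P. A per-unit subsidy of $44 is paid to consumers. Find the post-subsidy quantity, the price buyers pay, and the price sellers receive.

Pre-subsidy: 981.5 - 7.5P = -883 + 9P gives P* = 113, Q* = 134.
With the rebate, buyers effectively pay Pb = Ps − 44, where Ps is the price sellers receive.
Demand in terms of Ps becomes Qd = 981.5 − 7.5(Ps − 44) = 1311.5 - 7.5Ps. Setting this equal to supply: 1311.5 - 7.5Ps = -883 + 9Ps, so Ps = 133.
Buyers pay Pb = 133 − 44 = 89; Q' = -883 + 9·133 = 314.

Q' = 314; buyers pay $89; sellers receive $133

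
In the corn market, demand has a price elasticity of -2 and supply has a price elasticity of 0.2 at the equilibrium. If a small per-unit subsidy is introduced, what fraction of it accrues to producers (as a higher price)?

Producer share = 10/11

For a small subsidy around the equilibrium, the benefit split depends on the relative slopes, which at a point are proportional to the elasticities.
Buyer share = εs/(εs + |εd|) = 0.2/(0.2 + 2) = 1/11; seller share = |εd|/(εs + |εd|) = 10/11.
So producers capture 10/11 of the subsidy.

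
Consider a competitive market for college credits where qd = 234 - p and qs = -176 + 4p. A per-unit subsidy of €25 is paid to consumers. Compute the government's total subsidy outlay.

Pre-subsidy: 234 - p = -176 + 4p gives p* = 82, q* = 152.
With the rebate, buyers effectively pay pb = ps − 25, where ps is the price sellers receive.
Demand in terms of ps becomes qd = 234 − 1(ps − 25) = 259 - ps. Setting this equal to supply: 259 - ps = -176 + 4ps, so ps = 87.
Buyers pay pb = 87 − 25 = 62; q' = -176 + 4·87 = 172.
Government outlay = subsidy × quantity = 25 × 172 = 4300.

Government cost = €4300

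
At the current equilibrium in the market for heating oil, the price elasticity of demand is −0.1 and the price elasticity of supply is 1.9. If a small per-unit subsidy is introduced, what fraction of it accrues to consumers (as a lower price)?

Consumer share = 0.95

For a small subsidy around the equilibrium, the benefit split depends on the relative slopes, which at a point are proportional to the elasticities.
Buyer share = εs/(εs + |εd|) = 1.9/(1.9 + 0.1) = 0.95; seller share = |εd|/(εs + |εd|) = 0.05.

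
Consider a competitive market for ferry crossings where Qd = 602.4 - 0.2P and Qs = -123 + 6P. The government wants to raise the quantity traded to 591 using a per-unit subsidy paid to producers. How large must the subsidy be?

Required subsidy s = 62 per unit

At Q = 591, invert demand for the buyer price: Pb = (602.4 − 591)/0.2 = 57; invert supply for the seller price: Ps = (591 − (-123))/6 = 119.
The subsidy must fill the gap: s = Ps − Pb = 119 − 57 = 62.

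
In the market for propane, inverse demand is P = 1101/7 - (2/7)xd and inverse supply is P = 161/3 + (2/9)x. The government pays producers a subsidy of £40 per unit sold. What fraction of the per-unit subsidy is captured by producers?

Producer share = 0.4375

Pre-subsidy: 1101/7 - (2/7)x = 161/3 + (2/9)x gives x* = 204 and P* = 99.
With the subsidy, sellers receive Ps = Pb + 40 for each unit, where Pb is the price buyers pay.
On the curves, Pb = 1101/7 - (2/7)x and Ps = 161/3 + (2/9)x; the wedge Ps − Pb = 40 gives 161/3 + (2/9)x − (1101/7 - (2/7)x) = 40, so x' = 282.75.
Then Pb = 1101/7 − (2/7)·282.75 = 76.5 and Ps = 161/3 + (2/9)·282.75 = 116.5.
Buyers' price falls by P* − Pb = 99 − 76.5 = 22.5; sellers' price rises by Ps − P* = 116.5 − 99 = 17.5.
So producers capture 17.5/40 = 0.4375 of each unit of subsidy.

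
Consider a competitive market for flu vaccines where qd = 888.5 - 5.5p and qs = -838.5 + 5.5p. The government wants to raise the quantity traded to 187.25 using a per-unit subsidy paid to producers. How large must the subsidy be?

Required subsidy s = 59 per unit

At q = 187.25, invert demand for the buyer price: pb = (888.5 − 187.25)/5.5 = 127.5; invert supply for the seller price: ps = (187.25 − (-838.5))/5.5 = 186.5.
The subsidy must fill the gap: s = ps − pb = 186.5 − 127.5 = 59.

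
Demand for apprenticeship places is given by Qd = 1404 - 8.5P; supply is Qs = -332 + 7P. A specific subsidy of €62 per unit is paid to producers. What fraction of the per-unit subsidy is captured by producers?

Producer share = 17/31

Pre-subsidy: 1404 - 8.5P = -332 + 7P gives P* = 112, Q* = 452.
With the subsidy, sellers receive Ps = Pb + 62 for each unit, where Pb is the price buyers pay.
Supply in terms of Pb becomes Qs = -332 + 7(Pb + 62) = 102 + 7Pb. Setting this equal to demand: 1404 - 8.5Pb = 102 + 7Pb, so Pb = 84.
Sellers receive Ps = 84 + 62 = 146; Q' = 1404 − 8.5·84 = 690.
Buyers' price falls by P* − Pb = 112 − 84 = 28; sellers' price rises by Ps − P* = 146 − 112 = 34.
So producers capture 34/62 = 17/31 of each unit of subsidy.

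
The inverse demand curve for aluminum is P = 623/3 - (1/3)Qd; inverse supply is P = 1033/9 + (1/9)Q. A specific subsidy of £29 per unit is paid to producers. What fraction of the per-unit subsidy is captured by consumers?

Consumer share = 0.75

Pre-subsidy: 623/3 - (1/3)Q = 1033/9 + (1/9)Q gives Q* = 209 and P* = 138.
With the subsidy, sellers receive Ps = Pb + 29 for each unit, where Pb is the price buyers pay.
On the curves, Pb = 623/3 - (1/3)Q and Ps = 1033/9 + (1/9)Q; the wedge Ps − Pb = 29 gives 1033/9 + (1/9)Q − (623/3 - (1/3)Q) = 29, so Q' = 274.25.
Then Pb = 623/3 − (1/3)·274.25 = 116.25 and Ps = 1033/9 + (1/9)·274.25 = 145.25.
Buyers' price falls by P* − Pb = 138 − 116.25 = 21.75; sellers' price rises by Ps − P* = 145.25 − 138 = 7.25.
So consumers capture 21.75/29 = 0.75 of each unit of subsidy.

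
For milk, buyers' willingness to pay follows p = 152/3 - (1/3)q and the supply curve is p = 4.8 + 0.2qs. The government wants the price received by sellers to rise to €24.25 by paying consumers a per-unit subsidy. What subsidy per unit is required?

At a seller price of 24.25, quantity supplied is -24 + 5·24.25 = 97.25.
Buyers absorb 97.25 only when they pay pb = 152/3 − (1/3)·97.25 = 18.25.
s = ps − pb = 24.25 − 18.25 = 6.

Required subsidy s = €6 per unit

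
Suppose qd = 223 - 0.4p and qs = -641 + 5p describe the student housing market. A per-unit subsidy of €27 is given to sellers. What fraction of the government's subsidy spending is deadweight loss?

Pre-subsidy: 223 - 0.4p = -641 + 5p gives p* = 160, q* = 159.
With the subsidy, sellers receive ps = pb + 27 for each unit, where pb is the price buyers pay.
Supply in terms of pb becomes qs = -641 + 5(pb + 27) = -506 + 5pb. Setting this equal to demand: 223 - 0.4pb = -506 + 5pb, so pb = 135.
Sellers receive ps = 135 + 27 = 162; q' = 223 − 0.4·135 = 169.
ΔCS = ½(159 + 169)(160 − 135) = 4100; ΔPS = ½(159 + 169)(162 − 160) = 328.
Government spending = 27 × 169 = 4563.
DWL = ½ × 27 × (169 − 159) = 135; fraction = 135 / 4563 = 5/169.

DWL / government spending = 5/169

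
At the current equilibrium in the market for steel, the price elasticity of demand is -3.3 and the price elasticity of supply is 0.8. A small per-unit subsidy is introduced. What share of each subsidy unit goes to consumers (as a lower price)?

For a small subsidy around the equilibrium, the benefit split depends on the relative slopes, which at a point are proportional to the elasticities.
Buyer share = εs/(εs + |εd|) = 0.8/(0.8 + 3.3) = 8/41; seller share = |εd|/(εs + |εd|) = 33/41.

Consumer share = 8/41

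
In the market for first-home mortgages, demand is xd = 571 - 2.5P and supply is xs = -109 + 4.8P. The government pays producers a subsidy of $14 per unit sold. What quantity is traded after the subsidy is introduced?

Pre-subsidy: 571 - 2.5P = -109 + 4.8P gives P* = 6800/73, x* = 24683/73.
With the subsidy, sellers receive Ps = Pb + 14 for each unit, where Pb is the price buyers pay.
Supply in terms of Pb becomes xs = -109 + 4.8(Pb + 14) = -41.8 + 4.8Pb. Setting this equal to demand: 571 - 2.5Pb = -41.8 + 4.8Pb, so Pb = 6128/73.
Sellers receive Ps = 6128/73 + 14 = 7150/73; x' = 571 − 2.5·(6128/73) = 26363/73.

x' = 26363/73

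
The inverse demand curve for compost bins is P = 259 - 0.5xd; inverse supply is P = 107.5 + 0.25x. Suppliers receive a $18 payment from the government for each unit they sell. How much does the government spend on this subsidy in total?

Government cost = $4068

Pre-subsidy: 259 - 0.5x = 107.5 + 0.25x gives x* = 202 and P* = 158.
With the subsidy, sellers receive Ps = Pb + 18 for each unit, where Pb is the price buyers pay.
On the curves, Pb = 259 - 0.5x and Ps = 107.5 + 0.25x; the wedge Ps − Pb = 18 gives 107.5 + 0.25x − (259 - 0.5x) = 18, so x' = 226.
Then Pb = 259 − 0.5·226 = 146 and Ps = 107.5 + 0.25·226 = 164.
Government outlay = subsidy × quantity = 18 × 226 = 4068.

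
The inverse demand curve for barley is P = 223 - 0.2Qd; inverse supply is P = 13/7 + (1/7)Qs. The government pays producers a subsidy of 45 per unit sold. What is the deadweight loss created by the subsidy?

Deadweight loss = 2953.125

Pre-subsidy: 223 - 0.2Q = 13/7 + (1/7)Q gives Q* = 645 and P* = 94.
With the subsidy, sellers receive Ps = Pb + 45 for each unit, where Pb is the price buyers pay.
On the curves, Pb = 223 - 0.2Q and Ps = 13/7 + (1/7)Q; the wedge Ps − Pb = 45 gives 13/7 + (1/7)Q − (223 - 0.2Q) = 45, so Q' = 776.25.
Then Pb = 223 − 0.2·776.25 = 67.75 and Ps = 13/7 + (1/7)·776.25 = 112.75.
The subsidy expands output by 776.25 − 645 = 131.25 past the efficient level; on those units the gap between marginal cost and willingness to pay runs from 0 up to 45.
DWL = ½ × 45 × 131.25 = 2953.125.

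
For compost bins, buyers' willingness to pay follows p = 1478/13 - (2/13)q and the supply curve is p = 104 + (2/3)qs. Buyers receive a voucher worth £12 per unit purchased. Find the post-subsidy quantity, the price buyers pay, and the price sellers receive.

q' = 26.4375; buyers pay £109.625; sellers receive £121.625

Pre-subsidy: 1478/13 - (2/13)q = 104 + (2/3)q gives q* = 11.8125 and p* = 111.875.
With the rebate, buyers effectively pay pb = ps − 12, where ps is the price sellers receive.
On the curves, pb = 1478/13 - (2/13)q and ps = 104 + (2/3)q; the wedge ps − pb = 12 gives 104 + (2/3)q − (1478/13 - (2/13)q) = 12, so q' = 26.4375.
Then pb = 1478/13 − (2/13)·26.4375 = 109.625 and ps = 104 + (2/3)·26.4375 = 121.625.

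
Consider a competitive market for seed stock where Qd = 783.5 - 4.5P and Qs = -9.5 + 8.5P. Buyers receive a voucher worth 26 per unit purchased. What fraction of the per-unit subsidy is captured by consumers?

Consumer share = 17/26

Pre-subsidy: 783.5 - 4.5P = -9.5 + 8.5P gives P* = 61, Q* = 509.
With the rebate, buyers effectively pay Pb = Ps − 26, where Ps is the price sellers receive.
Demand in terms of Ps becomes Qd = 783.5 − 4.5(Ps − 26) = 900.5 - 4.5Ps. Setting this equal to supply: 900.5 - 4.5Ps = -9.5 + 8.5Ps, so Ps = 70.
Buyers pay Pb = 70 − 26 = 44; Q' = -9.5 + 8.5·70 = 585.5.
Buyers' price falls by P* − Pb = 61 − 44 = 17; sellers' price rises by Ps − P* = 70 − 61 = 9.
So consumers capture 17/26 = 17/26 of each unit of subsidy.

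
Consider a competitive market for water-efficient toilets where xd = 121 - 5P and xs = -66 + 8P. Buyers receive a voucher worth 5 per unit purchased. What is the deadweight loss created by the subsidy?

Pre-subsidy: 121 - 5P = -66 + 8P gives P* = 187/13, x* = 638/13.
With the rebate, buyers effectively pay Pb = Ps − 5, where Ps is the price sellers receive.
Demand in terms of Ps becomes xd = 121 − 5(Ps − 5) = 146 - 5Ps. Setting this equal to supply: 146 - 5Ps = -66 + 8Ps, so Ps = 212/13.
Buyers pay Pb = 212/13 − 5 = 147/13; x' = -66 + 8·(212/13) = 838/13.
The subsidy expands output by 838/13 − 638/13 = 200/13 past the efficient level; on those units the gap between marginal cost and willingness to pay runs from 0 up to 5.
DWL = ½ × 5 × 200/13 = 500/13.

Deadweight loss = 500/13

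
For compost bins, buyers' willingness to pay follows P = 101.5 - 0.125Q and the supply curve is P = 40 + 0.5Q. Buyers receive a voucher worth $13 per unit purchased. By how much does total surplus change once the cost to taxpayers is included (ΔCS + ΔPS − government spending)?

Net change in total surplus = -$135.2

Pre-subsidy: 101.5 - 0.125Q = 40 + 0.5Q gives Q* = 98.4 and P* = 89.2.
With the rebate, buyers effectively pay Pb = Ps − 13, where Ps is the price sellers receive.
On the curves, Pb = 101.5 - 0.125Q and Ps = 40 + 0.5Q; the wedge Ps − Pb = 13 gives 40 + 0.5Q − (101.5 - 0.125Q) = 13, so Q' = 119.2.
Then Pb = 101.5 − 0.125·119.2 = 86.6 and Ps = 40 + 0.5·119.2 = 99.6.
ΔCS = ½(98.4 + 119.2)(89.2 − 86.6) = 282.88; ΔPS = ½(98.4 + 119.2)(99.6 − 89.2) = 1131.52.
Government spending = 13 × 119.2 = 1549.6.
Net change = 282.88 + 1131.52 − 1549.6 = -135.2. The loss equals the DWL triangle ½·13·20.8.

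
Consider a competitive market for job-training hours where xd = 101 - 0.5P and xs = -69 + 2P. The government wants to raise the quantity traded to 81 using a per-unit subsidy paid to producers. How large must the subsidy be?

Required subsidy s = 35 per unit

At x = 81, invert demand for the buyer price: Pb = (101 − 81)/0.5 = 40; invert supply for the seller price: Ps = (81 − (-69))/2 = 75.
The subsidy must fill the gap: s = Ps − Pb = 75 − 40 = 35.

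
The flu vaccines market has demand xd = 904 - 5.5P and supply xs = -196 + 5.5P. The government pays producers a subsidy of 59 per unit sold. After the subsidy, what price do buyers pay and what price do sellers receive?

Pre-subsidy: 904 - 5.5P = -196 + 5.5P gives P* = 100, x* = 354.
With the subsidy, sellers receive Ps = Pb + 59 for each unit, where Pb is the price buyers pay.
Supply in terms of Pb becomes xs = -196 + 5.5(Pb + 59) = 128.5 + 5.5Pb. Setting this equal to demand: 904 - 5.5Pb = 128.5 + 5.5Pb, so Pb = 70.5.
Sellers receive Ps = 70.5 + 59 = 129.5; x' = 904 − 5.5·70.5 = 516.25.

Buyers pay 70.5; sellers receive 129.5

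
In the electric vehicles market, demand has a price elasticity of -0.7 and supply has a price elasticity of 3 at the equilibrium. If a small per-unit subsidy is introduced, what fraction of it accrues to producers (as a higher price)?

For a small subsidy around the equilibrium, the benefit split depends on the relative slopes, which at a point are proportional to the elasticities.
Buyer share = εs/(εs + |εd|) = 3/(3 + 0.7) = 30/37; seller share = |εd|/(εs + |εd|) = 7/37.
So producers capture 7/37 of the subsidy.

Producer share = 7/37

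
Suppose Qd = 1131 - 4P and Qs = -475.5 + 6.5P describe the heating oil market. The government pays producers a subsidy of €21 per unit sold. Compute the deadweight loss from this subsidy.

Pre-subsidy: 1131 - 4P = -475.5 + 6.5P gives P* = 153, Q* = 519.
With the subsidy, sellers receive Ps = Pb + 21 for each unit, where Pb is the price buyers pay.
Supply in terms of Pb becomes Qs = -475.5 + 6.5(Pb + 21) = -339 + 6.5Pb. Setting this equal to demand: 1131 - 4Pb = -339 + 6.5Pb, so Pb = 140.
Sellers receive Ps = 140 + 21 = 161; Q' = 1131 − 4·140 = 571.
The subsidy expands output by 571 − 519 = 52 past the efficient level; on those units the gap between marginal cost and willingness to pay runs from 0 up to 21.
DWL = ½ × 21 × 52 = 546.

Deadweight loss = €546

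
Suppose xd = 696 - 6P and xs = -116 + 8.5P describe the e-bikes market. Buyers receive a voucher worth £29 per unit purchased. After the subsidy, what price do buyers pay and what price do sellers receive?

Pre-subsidy: 696 - 6P = -116 + 8.5P gives P* = 56, x* = 360.
With the rebate, buyers effectively pay Pb = Ps − 29, where Ps is the price sellers receive.
Demand in terms of Ps becomes xd = 696 − 6(Ps − 29) = 870 - 6Ps. Setting this equal to supply: 870 - 6Ps = -116 + 8.5Ps, so Ps = 68.
Buyers pay Pb = 68 − 29 = 39; x' = -116 + 8.5·68 = 462.

Buyers pay £39; sellers receive £68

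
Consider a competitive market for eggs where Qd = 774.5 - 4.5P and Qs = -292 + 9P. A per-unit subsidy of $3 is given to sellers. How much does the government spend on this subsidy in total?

Government cost = $1284

Pre-subsidy: 774.5 - 4.5P = -292 + 9P gives P* = 79, Q* = 419.
With the subsidy, sellers receive Ps = Pb + 3 for each unit, where Pb is the price buyers pay.
Supply in terms of Pb becomes Qs = -292 + 9(Pb + 3) = -265 + 9Pb. Setting this equal to demand: 774.5 - 4.5Pb = -265 + 9Pb, so Pb = 77.
Sellers receive Ps = 77 + 3 = 80; Q' = 774.5 − 4.5·77 = 428.
Government outlay = subsidy × quantity = 3 × 428 = 1284.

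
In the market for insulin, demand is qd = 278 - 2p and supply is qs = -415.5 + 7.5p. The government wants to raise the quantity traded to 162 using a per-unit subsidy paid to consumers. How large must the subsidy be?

At q = 162, invert demand for the buyer price: pb = (278 − 162)/2 = 58; invert supply for the seller price: ps = (162 − (-415.5))/7.5 = 77.
The subsidy must fill the gap: s = ps − pb = 77 − 58 = 19.

Required subsidy s = 19 per unit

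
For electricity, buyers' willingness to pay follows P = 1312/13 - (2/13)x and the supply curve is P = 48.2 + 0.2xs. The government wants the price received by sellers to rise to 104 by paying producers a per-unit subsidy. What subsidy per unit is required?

Required subsidy s = 46 per unit

At a seller price of 104, quantity supplied is -241 + 5·104 = 279.
Buyers absorb 279 only when they pay Pb = 1312/13 − (2/13)·279 = 58.
s = Ps − Pb = 104 − 58 = 46.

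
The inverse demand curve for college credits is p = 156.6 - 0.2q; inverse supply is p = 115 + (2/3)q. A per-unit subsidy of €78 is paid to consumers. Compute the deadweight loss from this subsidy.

Deadweight loss = €3510

Pre-subsidy: 156.6 - 0.2q = 115 + (2/3)q gives q* = 48 and p* = 147.
With the rebate, buyers effectively pay pb = ps − 78, where ps is the price sellers receive.
On the curves, pb = 156.6 - 0.2q and ps = 115 + (2/3)q; the wedge ps − pb = 78 gives 115 + (2/3)q − (156.6 - 0.2q) = 78, so q' = 138.
Then pb = 156.6 − 0.2·138 = 129 and ps = 115 + (2/3)·138 = 207.
The subsidy expands output by 138 − 48 = 90 past the efficient level; on those units the gap between marginal cost and willingness to pay runs from 0 up to 78.
DWL = ½ × 78 × 90 = 3510.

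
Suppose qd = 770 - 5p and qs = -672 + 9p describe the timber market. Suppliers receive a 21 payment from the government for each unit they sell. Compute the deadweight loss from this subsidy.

Deadweight loss = 708.75

Pre-subsidy: 770 - 5p = -672 + 9p gives p* = 103, q* = 255.
With the subsidy, sellers receive ps = pb + 21 for each unit, where pb is the price buyers pay.
Supply in terms of pb becomes qs = -672 + 9(pb + 21) = -483 + 9pb. Setting this equal to demand: 770 - 5pb = -483 + 9pb, so pb = 89.5.
Sellers receive ps = 89.5 + 21 = 110.5; q' = 770 − 5·89.5 = 322.5.
The subsidy expands output by 322.5 − 255 = 67.5 past the efficient level; on those units the gap between marginal cost and willingness to pay runs from 0 up to 21.
DWL = ½ × 21 × 67.5 = 708.75.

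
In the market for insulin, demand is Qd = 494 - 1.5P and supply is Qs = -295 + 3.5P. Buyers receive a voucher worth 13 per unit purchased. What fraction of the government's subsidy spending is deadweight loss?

Pre-subsidy: 494 - 1.5P = -295 + 3.5P gives P* = 157.8, Q* = 257.3.
With the rebate, buyers effectively pay Pb = Ps − 13, where Ps is the price sellers receive.
Demand in terms of Ps becomes Qd = 494 − 1.5(Ps − 13) = 513.5 - 1.5Ps. Setting this equal to supply: 513.5 - 1.5Ps = -295 + 3.5Ps, so Ps = 161.7.
Buyers pay Pb = 161.7 − 13 = 148.7; Q' = -295 + 3.5·161.7 = 270.95.
ΔCS = ½(257.3 + 270.95)(157.8 − 148.7) = 2403.5375; ΔPS = ½(257.3 + 270.95)(161.7 − 157.8) = 1030.0875.
Government spending = 13 × 270.95 = 3522.35.
DWL = ½ × 13 × (270.95 − 257.3) = 88.725; fraction = 88.725 / 3522.35 = 273/10838.

DWL / government spending = 273/10838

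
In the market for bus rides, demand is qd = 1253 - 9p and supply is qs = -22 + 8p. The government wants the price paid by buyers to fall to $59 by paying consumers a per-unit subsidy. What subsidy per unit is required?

Required subsidy s = $34 per unit

At a buyer price of 59, quantity demanded is 1253 − 9·59 = 722.
Sellers supply 722 only when they receive ps with -22 + 8·ps = 722, i.e. ps = 93.
s = ps − pb = 93 − 59 = 34.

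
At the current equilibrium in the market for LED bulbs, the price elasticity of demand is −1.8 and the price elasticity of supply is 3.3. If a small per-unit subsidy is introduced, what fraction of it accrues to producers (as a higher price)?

For a small subsidy around the equilibrium, the benefit split depends on the relative slopes, which at a point are proportional to the elasticities.
Buyer share = εs/(εs + |εd|) = 3.3/(3.3 + 1.8) = 11/17; seller share = |εd|/(εs + |εd|) = 6/17.
So producers capture 6/17 of the subsidy.

Producer share = 6/17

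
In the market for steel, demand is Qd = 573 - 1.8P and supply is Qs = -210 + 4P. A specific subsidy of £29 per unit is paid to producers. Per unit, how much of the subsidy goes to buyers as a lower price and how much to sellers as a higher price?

Buyers gain £20 per unit; sellers gain £9 per unit

Pre-subsidy: 573 - 1.8P = -210 + 4P gives P* = 135, Q* = 330.
With the subsidy, sellers receive Ps = Pb + 29 for each unit, where Pb is the price buyers pay.
Supply in terms of Pb becomes Qs = -210 + 4(Pb + 29) = -94 + 4Pb. Setting this equal to demand: 573 - 1.8Pb = -94 + 4Pb, so Pb = 115.
Sellers receive Ps = 115 + 29 = 144; Q' = 573 − 1.8·115 = 366.
Buyers' price falls by P* − Pb = 135 − 115 = 20; sellers' price rises by Ps − P* = 144 − 135 = 9.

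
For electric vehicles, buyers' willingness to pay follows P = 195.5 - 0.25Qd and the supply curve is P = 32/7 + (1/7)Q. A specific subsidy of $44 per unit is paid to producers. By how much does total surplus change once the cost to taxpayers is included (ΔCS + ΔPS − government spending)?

Pre-subsidy: 195.5 - 0.25Q = 32/7 + (1/7)Q gives Q* = 486 and P* = 74.
With the subsidy, sellers receive Ps = Pb + 44 for each unit, where Pb is the price buyers pay.
On the curves, Pb = 195.5 - 0.25Q and Ps = 32/7 + (1/7)Q; the wedge Ps − Pb = 44 gives 32/7 + (1/7)Q − (195.5 - 0.25Q) = 44, so Q' = 598.
Then Pb = 195.5 − 0.25·598 = 46 and Ps = 32/7 + (1/7)·598 = 90.
ΔCS = ½(486 + 598)(74 − 46) = 15176; ΔPS = ½(486 + 598)(90 − 74) = 8672.
Government spending = 44 × 598 = 26312.
Net change = 15176 + 8672 − 26312 = -2464. The loss equals the DWL triangle ½·44·112.

Net change in total surplus = -$2464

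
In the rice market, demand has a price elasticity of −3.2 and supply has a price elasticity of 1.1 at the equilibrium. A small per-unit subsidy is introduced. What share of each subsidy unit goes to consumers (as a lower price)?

Consumer share = 11/43

For a small subsidy around the equilibrium, the benefit split depends on the relative slopes, which at a point are proportional to the elasticities.
Buyer share = εs/(εs + |εd|) = 1.1/(1.1 + 3.2) = 11/43; seller share = |εd|/(εs + |εd|) = 32/43.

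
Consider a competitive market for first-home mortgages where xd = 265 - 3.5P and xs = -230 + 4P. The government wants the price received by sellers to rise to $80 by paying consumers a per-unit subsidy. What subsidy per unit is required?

Required subsidy s = $30 per unit

At a seller price of 80, quantity supplied is -230 + 4·80 = 90.
Buyers absorb 90 only when they pay Pb with 265 − 3.5·Pb = 90, i.e. Pb = 50.
s = Ps − Pb = 80 − 50 = 30.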